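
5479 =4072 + 1407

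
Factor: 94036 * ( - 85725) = - 8061236100 = - 2^2*3^3 * 5^2*  127^1*23509^1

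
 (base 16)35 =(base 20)2d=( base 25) 23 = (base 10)53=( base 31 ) 1m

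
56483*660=37278780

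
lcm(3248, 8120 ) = 16240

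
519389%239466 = 40457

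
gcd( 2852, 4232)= 92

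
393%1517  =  393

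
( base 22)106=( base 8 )752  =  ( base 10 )490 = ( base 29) gq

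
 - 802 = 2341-3143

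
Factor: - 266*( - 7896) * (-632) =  - 2^7*3^1*7^2 * 19^1*47^1*79^1 = - 1327412352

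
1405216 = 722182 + 683034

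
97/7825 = 97/7825=0.01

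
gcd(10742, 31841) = 1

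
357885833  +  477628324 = 835514157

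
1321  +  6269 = 7590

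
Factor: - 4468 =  - 2^2*1117^1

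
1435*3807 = 5463045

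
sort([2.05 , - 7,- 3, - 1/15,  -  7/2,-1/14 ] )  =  [ - 7  , -7/2 , - 3,  -  1/14,-1/15, 2.05] 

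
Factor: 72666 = 2^1*3^2*11^1*367^1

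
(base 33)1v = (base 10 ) 64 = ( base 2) 1000000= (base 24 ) 2G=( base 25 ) 2e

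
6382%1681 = 1339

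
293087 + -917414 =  - 624327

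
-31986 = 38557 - 70543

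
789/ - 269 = -789/269 = - 2.93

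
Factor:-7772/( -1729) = 2^2 * 7^(- 1 )* 13^( - 1) * 19^( - 1 ) * 29^1*67^1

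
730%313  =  104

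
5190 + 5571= 10761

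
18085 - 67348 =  - 49263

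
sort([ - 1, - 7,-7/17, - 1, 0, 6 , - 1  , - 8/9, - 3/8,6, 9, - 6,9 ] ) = [ - 7, - 6, - 1, - 1,-1,  -  8/9 ,  -  7/17, - 3/8, 0, 6,6, 9, 9 ]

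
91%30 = 1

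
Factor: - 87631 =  - 87631^1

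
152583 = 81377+71206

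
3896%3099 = 797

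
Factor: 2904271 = 47^1*61^1 * 1013^1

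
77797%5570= 5387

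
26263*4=105052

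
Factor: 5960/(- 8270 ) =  - 596/827 = - 2^2*149^1*827^ (  -  1 ) 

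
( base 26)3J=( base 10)97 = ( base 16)61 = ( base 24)41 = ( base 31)34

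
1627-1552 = 75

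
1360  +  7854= 9214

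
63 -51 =12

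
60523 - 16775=43748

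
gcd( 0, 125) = 125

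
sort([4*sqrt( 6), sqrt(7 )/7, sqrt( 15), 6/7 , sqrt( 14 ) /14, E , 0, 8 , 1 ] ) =[0,sqrt (14)/14, sqrt (7 )/7,  6/7, 1,E, sqrt( 15), 8 , 4*sqrt ( 6)]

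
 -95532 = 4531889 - 4627421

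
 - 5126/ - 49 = 5126/49 = 104.61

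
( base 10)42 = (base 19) 24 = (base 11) 39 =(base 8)52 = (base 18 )26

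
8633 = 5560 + 3073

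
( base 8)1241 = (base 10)673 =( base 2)1010100001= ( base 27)OP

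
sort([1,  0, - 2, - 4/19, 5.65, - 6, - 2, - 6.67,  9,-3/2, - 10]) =[ - 10, - 6.67,  -  6, - 2, - 2,  -  3/2, - 4/19,  0, 1,5.65,9]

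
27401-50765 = -23364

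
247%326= 247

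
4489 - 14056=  - 9567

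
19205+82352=101557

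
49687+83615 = 133302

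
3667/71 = 3667/71 = 51.65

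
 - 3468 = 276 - 3744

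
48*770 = 36960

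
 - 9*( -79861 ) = 718749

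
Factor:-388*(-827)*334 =107172584  =  2^3*97^1*167^1*827^1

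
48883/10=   4888  +  3/10=4888.30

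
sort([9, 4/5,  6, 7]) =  [4/5,6,7  ,  9 ] 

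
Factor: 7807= 37^1 * 211^1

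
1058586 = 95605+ 962981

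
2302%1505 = 797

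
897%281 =54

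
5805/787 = 7 + 296/787= 7.38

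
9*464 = 4176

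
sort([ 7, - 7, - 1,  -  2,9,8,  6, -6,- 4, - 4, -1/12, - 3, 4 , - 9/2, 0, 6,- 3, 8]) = [ - 7, - 6, - 9/2, - 4,-4, - 3, - 3, - 2, - 1,-1/12, 0, 4,6, 6,7,8,8,9]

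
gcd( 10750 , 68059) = 1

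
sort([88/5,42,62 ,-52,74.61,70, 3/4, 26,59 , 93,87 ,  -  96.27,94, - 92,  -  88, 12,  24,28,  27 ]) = [ - 96.27, - 92 ,-88,  -  52,3/4,12,88/5,24 , 26, 27, 28, 42,  59,62,70,74.61,87 , 93,94]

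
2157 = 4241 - 2084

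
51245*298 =15271010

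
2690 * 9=24210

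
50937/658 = 77 + 271/658 = 77.41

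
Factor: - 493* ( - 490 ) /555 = 48314/111 = 2^1*3^( - 1 )*7^2*17^1 * 29^1*37^ ( - 1)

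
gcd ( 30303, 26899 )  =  37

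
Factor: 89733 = 3^1*7^1 * 4273^1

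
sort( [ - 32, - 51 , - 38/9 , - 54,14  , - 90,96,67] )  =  [ - 90, -54,-51  , - 32,-38/9, 14,67,96 ]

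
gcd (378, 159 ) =3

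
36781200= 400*91953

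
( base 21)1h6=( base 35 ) MY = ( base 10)804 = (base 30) qo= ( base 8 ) 1444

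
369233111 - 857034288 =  - 487801177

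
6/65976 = 1/10996  =  0.00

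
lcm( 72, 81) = 648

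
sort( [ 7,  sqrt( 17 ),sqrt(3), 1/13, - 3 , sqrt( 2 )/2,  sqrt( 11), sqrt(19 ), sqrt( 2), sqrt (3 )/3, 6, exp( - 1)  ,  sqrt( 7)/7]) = [ - 3,  1/13, exp (-1),sqrt( 7)/7,sqrt(3 )/3  ,  sqrt( 2) /2,sqrt( 2),sqrt(3),sqrt(11),sqrt( 17 ), sqrt( 19), 6,7]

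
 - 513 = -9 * 57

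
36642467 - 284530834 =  - 247888367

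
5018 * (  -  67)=- 336206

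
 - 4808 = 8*( - 601 )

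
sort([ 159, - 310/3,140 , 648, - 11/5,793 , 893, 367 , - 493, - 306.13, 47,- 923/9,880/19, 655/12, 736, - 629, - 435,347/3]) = [-629,  -  493, - 435, - 306.13, - 310/3 ,-923/9, - 11/5, 880/19,47,655/12,  347/3, 140,159, 367, 648  ,  736, 793, 893 ] 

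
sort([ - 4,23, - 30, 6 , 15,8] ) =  [ - 30, - 4 , 6,8,15, 23] 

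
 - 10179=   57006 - 67185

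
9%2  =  1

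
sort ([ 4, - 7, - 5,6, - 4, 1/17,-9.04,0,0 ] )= [ - 9.04, - 7,-5, - 4, 0,  0,1/17, 4, 6] 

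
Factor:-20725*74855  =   - 5^3*11^1*829^1*1361^1 = -1551369875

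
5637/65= 5637/65 = 86.72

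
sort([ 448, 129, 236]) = [ 129,  236, 448]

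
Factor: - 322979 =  - 71^1 * 4549^1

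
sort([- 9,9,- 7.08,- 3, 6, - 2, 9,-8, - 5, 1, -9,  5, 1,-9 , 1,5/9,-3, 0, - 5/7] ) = [  -  9, - 9,  -  9,-8, - 7.08, - 5, - 3,- 3, - 2 , - 5/7,0,5/9 , 1, 1, 1,5,6, 9,9] 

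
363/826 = 363/826 = 0.44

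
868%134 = 64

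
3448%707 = 620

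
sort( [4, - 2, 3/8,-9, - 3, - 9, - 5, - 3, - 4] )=[-9, - 9, -5, -4, - 3, - 3 , -2, 3/8, 4] 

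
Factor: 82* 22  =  1804 = 2^2*11^1*41^1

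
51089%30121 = 20968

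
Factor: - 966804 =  - 2^2*3^1*80567^1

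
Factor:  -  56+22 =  - 34 = -2^1*17^1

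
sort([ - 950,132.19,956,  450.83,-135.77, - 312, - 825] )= [ - 950, - 825, - 312,-135.77,132.19,450.83, 956]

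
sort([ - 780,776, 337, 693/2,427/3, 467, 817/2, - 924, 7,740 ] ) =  [-924,- 780,7, 427/3, 337,693/2, 817/2,467, 740,776 ] 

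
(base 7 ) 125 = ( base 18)3e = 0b1000100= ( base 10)68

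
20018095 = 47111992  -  27093897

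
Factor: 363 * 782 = 2^1*3^1  *11^2 * 17^1 *23^1 = 283866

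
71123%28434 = 14255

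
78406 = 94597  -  16191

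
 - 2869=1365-4234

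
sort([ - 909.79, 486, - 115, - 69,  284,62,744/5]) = [ - 909.79, - 115, - 69, 62, 744/5 , 284, 486]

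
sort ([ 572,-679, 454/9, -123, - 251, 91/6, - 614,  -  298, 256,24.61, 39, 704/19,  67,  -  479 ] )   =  [ - 679, - 614,-479, - 298, - 251, - 123,91/6,24.61  ,  704/19, 39,  454/9, 67, 256, 572 ] 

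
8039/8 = 1004 + 7/8 = 1004.88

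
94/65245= 94/65245= 0.00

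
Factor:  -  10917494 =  - 2^1*7^2*101^1*1103^1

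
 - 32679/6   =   - 10893/2 = - 5446.50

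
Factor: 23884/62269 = 28/73 = 2^2*7^1*73^( - 1) 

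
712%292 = 128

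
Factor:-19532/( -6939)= 2^2*3^(-3 )*19^1=76/27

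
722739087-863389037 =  - 140649950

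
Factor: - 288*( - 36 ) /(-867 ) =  - 3456/289=- 2^7*3^3*17^(-2)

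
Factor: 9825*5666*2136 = 2^4*3^2*5^2  *  89^1* 131^1*2833^1 = 118907809200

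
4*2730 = 10920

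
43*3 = 129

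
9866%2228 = 954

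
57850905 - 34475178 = 23375727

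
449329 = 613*733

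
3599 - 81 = 3518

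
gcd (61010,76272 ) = 2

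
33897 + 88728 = 122625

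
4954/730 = 2477/365=6.79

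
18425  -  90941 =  - 72516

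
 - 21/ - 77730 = 7/25910 = 0.00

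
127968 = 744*172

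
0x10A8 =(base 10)4264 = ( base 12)2574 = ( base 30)4M4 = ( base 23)819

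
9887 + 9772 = 19659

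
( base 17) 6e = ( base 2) 1110100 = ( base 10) 116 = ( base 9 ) 138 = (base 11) a6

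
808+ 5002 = 5810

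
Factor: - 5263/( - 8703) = 3^( - 2)*19^1 * 277^1*967^( - 1)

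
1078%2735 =1078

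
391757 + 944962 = 1336719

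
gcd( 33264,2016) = 1008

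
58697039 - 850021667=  - 791324628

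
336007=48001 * 7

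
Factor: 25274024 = 2^3*43^1*73471^1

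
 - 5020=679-5699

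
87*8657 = 753159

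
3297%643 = 82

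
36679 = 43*853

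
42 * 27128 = 1139376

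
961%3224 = 961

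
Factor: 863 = 863^1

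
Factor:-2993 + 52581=49588 = 2^2*7^2* 11^1*23^1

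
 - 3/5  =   - 1 + 2/5  =  -0.60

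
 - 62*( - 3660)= 226920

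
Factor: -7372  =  -2^2*19^1*97^1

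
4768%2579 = 2189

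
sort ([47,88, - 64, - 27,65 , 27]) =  [ - 64 , - 27,27 , 47,65, 88 ] 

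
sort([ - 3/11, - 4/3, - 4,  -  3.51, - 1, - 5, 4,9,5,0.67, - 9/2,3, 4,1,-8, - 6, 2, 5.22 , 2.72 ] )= [ - 8, - 6 , - 5, -9/2, - 4, - 3.51, - 4/3, - 1, - 3/11, 0.67,1, 2, 2.72,  3,4,4, 5 , 5.22, 9] 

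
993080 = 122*8140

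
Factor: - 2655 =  - 3^2 * 5^1*59^1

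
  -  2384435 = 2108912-4493347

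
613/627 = 613/627=0.98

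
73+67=140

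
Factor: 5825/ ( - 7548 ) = -2^( - 2 )*3^(  -  1)*5^2*17^(-1) * 37^( -1)*233^1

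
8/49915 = 8/49915 = 0.00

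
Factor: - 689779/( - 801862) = 2^( - 1 ) *400931^ (-1)*689779^1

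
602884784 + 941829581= 1544714365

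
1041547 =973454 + 68093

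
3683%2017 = 1666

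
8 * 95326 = 762608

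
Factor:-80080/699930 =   -  104/909 = -2^3*3^( - 2)  *13^1*101^(-1)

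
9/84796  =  9/84796= 0.00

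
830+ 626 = 1456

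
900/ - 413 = - 3 + 339/413 = - 2.18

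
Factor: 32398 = 2^1*97^1 * 167^1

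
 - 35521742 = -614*57853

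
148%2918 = 148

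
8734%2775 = 409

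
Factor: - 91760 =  - 2^4*5^1*31^1 * 37^1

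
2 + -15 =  - 13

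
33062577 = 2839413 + 30223164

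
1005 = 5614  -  4609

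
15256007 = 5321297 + 9934710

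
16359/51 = 320+13/17 = 320.76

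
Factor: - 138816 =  - 2^6*3^2*241^1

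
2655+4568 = 7223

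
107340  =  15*7156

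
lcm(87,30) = 870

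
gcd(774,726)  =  6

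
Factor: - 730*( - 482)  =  351860 = 2^2 * 5^1*73^1 * 241^1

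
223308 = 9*24812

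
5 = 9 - 4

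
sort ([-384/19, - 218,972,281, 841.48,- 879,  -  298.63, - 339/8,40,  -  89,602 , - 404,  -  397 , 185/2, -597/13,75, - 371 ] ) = [  -  879, - 404,  -  397, - 371, - 298.63, - 218,  -  89, - 597/13,-339/8, - 384/19,40,75, 185/2, 281,602,841.48,972]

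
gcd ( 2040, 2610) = 30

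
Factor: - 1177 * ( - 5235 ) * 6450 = 39742287750 = 2^1*3^2*5^3*11^1*43^1*107^1*349^1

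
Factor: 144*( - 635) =  -  2^4*3^2*5^1*127^1  =  -  91440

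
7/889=1/127=0.01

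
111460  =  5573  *20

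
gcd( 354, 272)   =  2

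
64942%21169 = 1435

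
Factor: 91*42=2^1*3^1*7^2*13^1 = 3822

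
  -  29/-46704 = 29/46704= 0.00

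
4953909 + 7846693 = 12800602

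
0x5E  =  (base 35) 2o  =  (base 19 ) 4i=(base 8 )136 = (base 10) 94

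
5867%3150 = 2717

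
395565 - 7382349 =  -6986784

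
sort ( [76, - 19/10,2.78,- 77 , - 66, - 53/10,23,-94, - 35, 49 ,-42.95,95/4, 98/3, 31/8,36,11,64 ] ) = [-94,-77,  -  66,-42.95,-35,-53/10, - 19/10, 2.78,31/8,11, 23,95/4,98/3, 36, 49, 64, 76]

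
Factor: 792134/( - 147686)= - 59/11= - 11^( - 1)*59^1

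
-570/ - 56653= 570/56653  =  0.01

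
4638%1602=1434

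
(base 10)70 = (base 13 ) 55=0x46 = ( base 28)2E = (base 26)2i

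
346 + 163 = 509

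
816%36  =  24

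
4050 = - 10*( - 405)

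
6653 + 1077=7730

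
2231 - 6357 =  - 4126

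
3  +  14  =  17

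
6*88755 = 532530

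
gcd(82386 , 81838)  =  2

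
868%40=28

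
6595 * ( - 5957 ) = - 39286415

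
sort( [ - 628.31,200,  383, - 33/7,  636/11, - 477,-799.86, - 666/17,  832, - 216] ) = [  -  799.86,-628.31, - 477, - 216, - 666/17,-33/7,636/11 , 200,383 , 832]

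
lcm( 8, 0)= 0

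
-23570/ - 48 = 11785/24=491.04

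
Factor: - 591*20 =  - 11820=- 2^2*3^1 * 5^1*197^1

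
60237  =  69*873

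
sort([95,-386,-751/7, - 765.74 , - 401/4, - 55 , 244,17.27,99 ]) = [  -  765.74,  -  386, - 751/7,- 401/4, - 55,17.27, 95, 99,  244]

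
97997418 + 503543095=601540513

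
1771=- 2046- - 3817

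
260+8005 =8265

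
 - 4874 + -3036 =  -7910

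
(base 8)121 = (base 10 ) 81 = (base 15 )56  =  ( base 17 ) 4D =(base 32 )2H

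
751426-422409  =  329017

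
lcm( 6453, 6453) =6453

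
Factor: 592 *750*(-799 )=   -  354756000 = - 2^5*3^1*5^3*17^1* 37^1*47^1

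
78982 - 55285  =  23697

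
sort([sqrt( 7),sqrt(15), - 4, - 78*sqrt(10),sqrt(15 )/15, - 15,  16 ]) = [ - 78*sqrt( 10 ),- 15, - 4, sqrt( 15 )/15, sqrt( 7),sqrt( 15), 16]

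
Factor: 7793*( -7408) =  - 2^4*463^1*7793^1 = - 57730544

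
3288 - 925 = 2363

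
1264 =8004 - 6740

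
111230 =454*245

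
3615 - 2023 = 1592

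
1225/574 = 175/82=2.13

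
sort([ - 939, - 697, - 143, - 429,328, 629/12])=[ - 939, - 697 , - 429,-143,  629/12 , 328]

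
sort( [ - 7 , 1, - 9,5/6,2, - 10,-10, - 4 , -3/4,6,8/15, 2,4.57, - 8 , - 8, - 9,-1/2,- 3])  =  [ - 10, - 10, - 9, - 9, - 8 , - 8,  -  7, - 4, - 3, - 3/4, - 1/2,8/15,5/6,1,2, 2, 4.57, 6] 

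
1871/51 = 1871/51 = 36.69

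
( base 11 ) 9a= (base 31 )3g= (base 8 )155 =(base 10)109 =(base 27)41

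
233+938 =1171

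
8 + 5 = 13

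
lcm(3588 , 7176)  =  7176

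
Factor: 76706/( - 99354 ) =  - 38353/49677 =-3^(-1) * 7^1*29^(-1 )*571^( - 1)*  5479^1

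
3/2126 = 3/2126 = 0.00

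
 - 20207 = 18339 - 38546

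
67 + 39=106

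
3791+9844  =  13635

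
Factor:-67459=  - 7^1*23^1 * 419^1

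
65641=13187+52454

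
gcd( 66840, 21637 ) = 1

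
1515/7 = 1515/7  =  216.43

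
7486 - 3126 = 4360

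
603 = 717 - 114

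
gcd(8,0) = 8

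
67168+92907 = 160075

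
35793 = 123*291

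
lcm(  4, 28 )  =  28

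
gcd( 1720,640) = 40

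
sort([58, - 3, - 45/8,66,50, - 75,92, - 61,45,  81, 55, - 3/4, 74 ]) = [-75,-61, - 45/8,- 3,-3/4 , 45 , 50, 55,58,66,74,81,  92 ]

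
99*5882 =582318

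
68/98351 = 68/98351 =0.00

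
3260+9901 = 13161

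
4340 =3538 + 802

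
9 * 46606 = 419454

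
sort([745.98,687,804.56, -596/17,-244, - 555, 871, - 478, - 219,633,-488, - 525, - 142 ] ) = [ - 555 , -525, - 488, - 478,  -  244, - 219, - 142, - 596/17, 633, 687, 745.98,804.56, 871]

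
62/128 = 31/64 = 0.48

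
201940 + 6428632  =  6630572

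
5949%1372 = 461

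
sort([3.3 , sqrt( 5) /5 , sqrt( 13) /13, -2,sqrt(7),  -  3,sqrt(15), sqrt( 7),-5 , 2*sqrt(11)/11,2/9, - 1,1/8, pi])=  [ - 5, - 3 , - 2,-1, 1/8,2/9, sqrt( 13)/13, sqrt ( 5) /5,2*sqrt( 11)/11,sqrt( 7 ),sqrt( 7),pi,3.3,sqrt(15 )]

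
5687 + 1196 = 6883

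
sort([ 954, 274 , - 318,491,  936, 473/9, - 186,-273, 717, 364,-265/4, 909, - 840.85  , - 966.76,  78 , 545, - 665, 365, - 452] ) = [ - 966.76 , - 840.85  , -665  , - 452, - 318, - 273, - 186, - 265/4,  473/9, 78, 274, 364, 365,491, 545, 717, 909,936, 954]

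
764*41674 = 31838936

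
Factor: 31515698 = 2^1*223^1*70663^1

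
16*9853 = 157648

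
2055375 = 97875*21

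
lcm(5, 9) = 45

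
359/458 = 359/458 = 0.78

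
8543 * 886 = 7569098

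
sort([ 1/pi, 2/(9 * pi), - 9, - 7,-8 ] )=[ - 9, - 8, -7, 2/ ( 9*pi), 1/pi ] 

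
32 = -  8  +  40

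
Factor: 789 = 3^1*263^1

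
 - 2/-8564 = 1/4282 =0.00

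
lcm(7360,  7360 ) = 7360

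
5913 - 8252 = - 2339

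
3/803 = 3/803 = 0.00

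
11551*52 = 600652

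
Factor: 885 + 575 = 1460 = 2^2*5^1 *73^1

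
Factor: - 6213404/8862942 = -2^1*3^( - 1 )*11^ (  -  1)*23^1 * 67537^1*134287^( - 1 ) = - 3106702/4431471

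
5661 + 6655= 12316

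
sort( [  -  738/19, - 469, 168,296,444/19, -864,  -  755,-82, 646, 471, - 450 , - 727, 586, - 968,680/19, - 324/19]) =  [ - 968, - 864,-755, - 727,-469,  -  450, - 82,  -  738/19, - 324/19, 444/19,680/19, 168, 296, 471,586,  646]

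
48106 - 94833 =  - 46727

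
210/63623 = 30/9089 =0.00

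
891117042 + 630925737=1522042779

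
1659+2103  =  3762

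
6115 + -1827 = 4288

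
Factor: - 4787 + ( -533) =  - 5320 = - 2^3*  5^1*7^1*19^1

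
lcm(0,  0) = 0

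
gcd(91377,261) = 9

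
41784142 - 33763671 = 8020471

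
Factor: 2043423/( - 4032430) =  -2^( - 1)*3^2*5^(-1 )*109^1*2083^1*403243^(-1) 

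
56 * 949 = 53144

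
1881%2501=1881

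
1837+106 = 1943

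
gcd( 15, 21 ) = 3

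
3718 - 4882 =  - 1164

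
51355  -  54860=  - 3505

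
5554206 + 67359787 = 72913993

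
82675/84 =82675/84 = 984.23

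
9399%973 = 642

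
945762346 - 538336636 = 407425710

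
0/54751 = 0=0.00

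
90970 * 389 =35387330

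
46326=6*7721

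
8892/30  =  296 + 2/5 = 296.40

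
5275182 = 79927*66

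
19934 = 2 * 9967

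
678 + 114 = 792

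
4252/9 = 472 + 4/9=472.44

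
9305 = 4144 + 5161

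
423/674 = 423/674 =0.63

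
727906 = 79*9214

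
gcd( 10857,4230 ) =141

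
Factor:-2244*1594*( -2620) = 2^5*3^1 * 5^1*11^1*17^1*131^1*797^1  =  9371572320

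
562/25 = 22  +  12/25 = 22.48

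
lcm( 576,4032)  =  4032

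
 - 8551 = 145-8696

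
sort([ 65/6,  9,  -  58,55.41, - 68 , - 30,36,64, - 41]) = [ - 68,- 58, - 41, - 30 , 9,  65/6,36, 55.41,  64]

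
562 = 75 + 487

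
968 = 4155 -3187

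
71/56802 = 71/56802 = 0.00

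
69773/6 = 11628+ 5/6=11628.83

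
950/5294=475/2647 = 0.18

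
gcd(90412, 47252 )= 4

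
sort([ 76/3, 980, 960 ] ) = [ 76/3, 960,980]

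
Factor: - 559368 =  - 2^3*3^2*17^1*457^1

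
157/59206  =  157/59206 = 0.00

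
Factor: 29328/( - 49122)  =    -  2^3*3^( - 1)*13^1*47^1*2729^( - 1 )  =  - 4888/8187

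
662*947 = 626914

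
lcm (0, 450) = 0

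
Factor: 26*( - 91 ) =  -2366 = - 2^1 * 7^1*13^2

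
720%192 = 144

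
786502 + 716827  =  1503329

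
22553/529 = 42 + 335/529 = 42.63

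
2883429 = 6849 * 421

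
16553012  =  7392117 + 9160895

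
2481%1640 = 841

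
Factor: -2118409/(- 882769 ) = 83^1*631^(  -  1 )*1399^(-1)*25523^1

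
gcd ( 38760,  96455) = 5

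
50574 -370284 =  - 319710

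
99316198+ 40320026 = 139636224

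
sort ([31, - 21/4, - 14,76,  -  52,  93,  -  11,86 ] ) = [ - 52,-14, -11 , - 21/4, 31, 76,86,  93] 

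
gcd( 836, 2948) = 44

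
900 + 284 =1184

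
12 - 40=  - 28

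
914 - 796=118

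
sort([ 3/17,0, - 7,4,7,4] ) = [ - 7,  0,3/17,4,  4, 7 ]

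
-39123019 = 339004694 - 378127713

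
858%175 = 158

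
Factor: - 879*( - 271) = 238209 = 3^1*271^1*293^1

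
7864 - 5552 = 2312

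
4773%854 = 503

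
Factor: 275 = 5^2*11^1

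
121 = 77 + 44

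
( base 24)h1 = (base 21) ja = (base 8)631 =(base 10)409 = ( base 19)12a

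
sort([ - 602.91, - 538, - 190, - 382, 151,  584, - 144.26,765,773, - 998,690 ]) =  [ - 998, - 602.91 ,-538, - 382,-190, - 144.26, 151, 584, 690, 765 , 773]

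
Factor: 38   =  2^1 * 19^1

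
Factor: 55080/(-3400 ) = -3^4*5^ ( - 1) = - 81/5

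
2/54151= 2/54151 = 0.00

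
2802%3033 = 2802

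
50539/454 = 50539/454 = 111.32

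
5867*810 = 4752270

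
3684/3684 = 1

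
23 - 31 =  - 8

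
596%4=0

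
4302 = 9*478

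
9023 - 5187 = 3836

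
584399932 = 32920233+551479699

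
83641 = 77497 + 6144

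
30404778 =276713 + 30128065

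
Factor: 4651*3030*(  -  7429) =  - 104693405370 = - 2^1*3^1*5^1*17^1 * 19^1*23^1*101^1*4651^1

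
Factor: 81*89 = 7209 = 3^4*89^1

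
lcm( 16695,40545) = 283815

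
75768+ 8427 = 84195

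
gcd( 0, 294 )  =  294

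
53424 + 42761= 96185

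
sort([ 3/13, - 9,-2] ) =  [ - 9,-2,  3/13] 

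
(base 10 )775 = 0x307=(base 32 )o7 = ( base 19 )22f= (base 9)1051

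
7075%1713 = 223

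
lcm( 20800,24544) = 1227200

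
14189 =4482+9707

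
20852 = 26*802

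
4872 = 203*24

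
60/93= 20/31 = 0.65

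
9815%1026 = 581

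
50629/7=50629/7 = 7232.71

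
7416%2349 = 369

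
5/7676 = 5/7676 = 0.00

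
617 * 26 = 16042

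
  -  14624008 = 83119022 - 97743030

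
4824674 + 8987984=13812658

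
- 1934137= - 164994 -1769143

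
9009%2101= 605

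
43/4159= 43/4159= 0.01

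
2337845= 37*63185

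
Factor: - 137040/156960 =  - 571/654 =- 2^(-1 )*3^ ( - 1)*109^( - 1)*571^1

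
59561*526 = 31329086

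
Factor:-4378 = -2^1*11^1*199^1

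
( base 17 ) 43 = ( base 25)2l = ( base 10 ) 71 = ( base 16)47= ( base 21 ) 38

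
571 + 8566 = 9137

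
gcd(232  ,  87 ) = 29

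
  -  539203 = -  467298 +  - 71905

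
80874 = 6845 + 74029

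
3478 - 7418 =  - 3940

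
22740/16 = 1421  +  1/4 = 1421.25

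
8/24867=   8/24867=0.00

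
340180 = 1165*292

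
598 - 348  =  250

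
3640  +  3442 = 7082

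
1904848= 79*24112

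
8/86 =4/43 = 0.09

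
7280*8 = 58240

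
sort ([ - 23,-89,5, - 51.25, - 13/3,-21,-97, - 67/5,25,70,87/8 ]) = [ - 97, - 89,-51.25, - 23, - 21 , - 67/5, - 13/3, 5 , 87/8,25,70]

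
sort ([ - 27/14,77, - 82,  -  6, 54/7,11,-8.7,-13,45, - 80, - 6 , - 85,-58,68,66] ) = [ - 85, -82,  -  80,-58, - 13, - 8.7, - 6 , - 6, - 27/14,54/7, 11,45,66,68,  77] 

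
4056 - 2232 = 1824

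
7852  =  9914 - 2062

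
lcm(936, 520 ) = 4680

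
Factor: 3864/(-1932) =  - 2 = - 2^1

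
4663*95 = 442985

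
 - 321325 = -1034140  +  712815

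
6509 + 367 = 6876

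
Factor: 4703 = 4703^1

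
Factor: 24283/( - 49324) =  - 2^( - 2)*7^1*11^( - 1 ) * 19^(-1 )*59^(- 1 )*3469^1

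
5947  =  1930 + 4017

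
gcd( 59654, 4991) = 7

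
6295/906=6 + 859/906 = 6.95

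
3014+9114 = 12128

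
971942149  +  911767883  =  1883710032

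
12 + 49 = 61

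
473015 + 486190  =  959205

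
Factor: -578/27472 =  - 17/808 = - 2^( - 3 )*17^1*101^( - 1) 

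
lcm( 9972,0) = 0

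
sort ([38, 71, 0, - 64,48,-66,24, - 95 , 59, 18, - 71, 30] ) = [ - 95, - 71, - 66,  -  64,0,18, 24, 30, 38,  48,59, 71]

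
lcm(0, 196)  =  0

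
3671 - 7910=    - 4239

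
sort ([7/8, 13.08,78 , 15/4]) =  [7/8, 15/4 , 13.08,  78]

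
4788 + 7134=11922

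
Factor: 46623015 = 3^2*5^1*1036067^1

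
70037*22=1540814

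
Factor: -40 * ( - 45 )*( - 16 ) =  - 2^7*3^2*5^2 = - 28800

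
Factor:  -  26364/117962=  - 78/349 = - 2^1*3^1*13^1*349^ ( - 1) 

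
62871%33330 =29541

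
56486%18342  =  1460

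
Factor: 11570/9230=89/71= 71^(-1)*89^1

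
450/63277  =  450/63277  =  0.01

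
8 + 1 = 9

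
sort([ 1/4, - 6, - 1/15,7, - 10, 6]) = [ - 10, - 6,-1/15,1/4,  6, 7 ]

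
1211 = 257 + 954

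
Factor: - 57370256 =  - 2^4*43^1*61^1*1367^1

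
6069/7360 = 6069/7360 = 0.82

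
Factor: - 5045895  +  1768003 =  - 3277892=- 2^2 *819473^1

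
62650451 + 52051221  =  114701672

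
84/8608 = 21/2152 = 0.01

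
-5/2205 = -1+440/441 = -0.00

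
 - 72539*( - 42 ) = 3046638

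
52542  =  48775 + 3767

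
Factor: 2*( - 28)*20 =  - 2^5*5^1*7^1 = - 1120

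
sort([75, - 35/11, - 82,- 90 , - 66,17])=[ - 90, - 82, - 66, - 35/11,17, 75 ] 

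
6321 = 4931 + 1390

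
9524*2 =19048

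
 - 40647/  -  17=2391/1 = 2391.00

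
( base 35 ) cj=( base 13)27A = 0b110110111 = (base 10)439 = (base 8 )667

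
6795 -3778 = 3017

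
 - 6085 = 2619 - 8704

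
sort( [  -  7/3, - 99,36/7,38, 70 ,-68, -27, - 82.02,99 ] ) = [-99, - 82.02, - 68 , - 27, - 7/3 , 36/7, 38,  70, 99 ]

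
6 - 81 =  - 75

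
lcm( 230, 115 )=230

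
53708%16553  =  4049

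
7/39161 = 7/39161 =0.00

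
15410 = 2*7705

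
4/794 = 2/397 = 0.01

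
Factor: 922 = 2^1*461^1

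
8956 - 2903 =6053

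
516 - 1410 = -894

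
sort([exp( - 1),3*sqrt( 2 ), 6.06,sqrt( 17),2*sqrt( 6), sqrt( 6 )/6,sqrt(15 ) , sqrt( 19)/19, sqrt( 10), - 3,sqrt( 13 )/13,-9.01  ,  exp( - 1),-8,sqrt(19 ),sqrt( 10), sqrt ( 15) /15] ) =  [  -  9.01 , - 8 ,-3,sqrt(19 ) /19, sqrt(15 ) /15, sqrt( 13)/13, exp( - 1 ), exp( - 1 ), sqrt( 6 )/6,  sqrt( 10 ), sqrt(10), sqrt( 15),sqrt(17 ),3*sqrt( 2 ),sqrt( 19 ), 2*sqrt( 6 ),6.06]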